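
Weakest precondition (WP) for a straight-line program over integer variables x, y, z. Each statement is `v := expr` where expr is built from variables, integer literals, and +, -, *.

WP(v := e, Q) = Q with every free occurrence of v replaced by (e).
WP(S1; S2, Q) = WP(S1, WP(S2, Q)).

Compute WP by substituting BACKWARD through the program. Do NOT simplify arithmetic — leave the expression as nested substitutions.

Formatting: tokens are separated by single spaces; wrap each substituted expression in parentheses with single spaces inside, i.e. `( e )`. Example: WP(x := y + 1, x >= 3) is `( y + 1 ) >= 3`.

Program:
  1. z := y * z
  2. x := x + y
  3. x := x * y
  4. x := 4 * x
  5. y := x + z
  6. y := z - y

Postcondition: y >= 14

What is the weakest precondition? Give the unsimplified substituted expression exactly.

post: y >= 14
stmt 6: y := z - y  -- replace 1 occurrence(s) of y with (z - y)
  => ( z - y ) >= 14
stmt 5: y := x + z  -- replace 1 occurrence(s) of y with (x + z)
  => ( z - ( x + z ) ) >= 14
stmt 4: x := 4 * x  -- replace 1 occurrence(s) of x with (4 * x)
  => ( z - ( ( 4 * x ) + z ) ) >= 14
stmt 3: x := x * y  -- replace 1 occurrence(s) of x with (x * y)
  => ( z - ( ( 4 * ( x * y ) ) + z ) ) >= 14
stmt 2: x := x + y  -- replace 1 occurrence(s) of x with (x + y)
  => ( z - ( ( 4 * ( ( x + y ) * y ) ) + z ) ) >= 14
stmt 1: z := y * z  -- replace 2 occurrence(s) of z with (y * z)
  => ( ( y * z ) - ( ( 4 * ( ( x + y ) * y ) ) + ( y * z ) ) ) >= 14

Answer: ( ( y * z ) - ( ( 4 * ( ( x + y ) * y ) ) + ( y * z ) ) ) >= 14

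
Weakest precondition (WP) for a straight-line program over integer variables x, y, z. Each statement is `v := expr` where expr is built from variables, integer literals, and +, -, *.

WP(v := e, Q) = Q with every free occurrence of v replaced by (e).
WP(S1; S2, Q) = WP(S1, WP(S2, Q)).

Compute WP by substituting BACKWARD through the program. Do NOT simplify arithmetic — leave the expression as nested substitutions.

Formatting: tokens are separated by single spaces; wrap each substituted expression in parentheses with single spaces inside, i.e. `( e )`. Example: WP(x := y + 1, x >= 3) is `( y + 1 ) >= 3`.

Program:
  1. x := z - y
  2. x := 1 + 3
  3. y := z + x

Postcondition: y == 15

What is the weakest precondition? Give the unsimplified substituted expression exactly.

Answer: ( z + ( 1 + 3 ) ) == 15

Derivation:
post: y == 15
stmt 3: y := z + x  -- replace 1 occurrence(s) of y with (z + x)
  => ( z + x ) == 15
stmt 2: x := 1 + 3  -- replace 1 occurrence(s) of x with (1 + 3)
  => ( z + ( 1 + 3 ) ) == 15
stmt 1: x := z - y  -- replace 0 occurrence(s) of x with (z - y)
  => ( z + ( 1 + 3 ) ) == 15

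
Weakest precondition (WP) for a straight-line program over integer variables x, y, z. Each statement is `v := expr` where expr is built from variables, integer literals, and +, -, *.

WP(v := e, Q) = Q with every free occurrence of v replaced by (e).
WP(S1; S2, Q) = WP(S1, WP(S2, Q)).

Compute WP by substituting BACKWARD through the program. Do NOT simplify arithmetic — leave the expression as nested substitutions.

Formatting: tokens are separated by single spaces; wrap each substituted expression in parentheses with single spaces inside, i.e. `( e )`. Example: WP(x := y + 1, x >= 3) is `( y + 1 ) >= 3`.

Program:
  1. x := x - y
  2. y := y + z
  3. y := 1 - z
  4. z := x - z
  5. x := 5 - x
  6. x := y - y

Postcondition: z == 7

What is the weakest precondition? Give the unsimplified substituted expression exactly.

post: z == 7
stmt 6: x := y - y  -- replace 0 occurrence(s) of x with (y - y)
  => z == 7
stmt 5: x := 5 - x  -- replace 0 occurrence(s) of x with (5 - x)
  => z == 7
stmt 4: z := x - z  -- replace 1 occurrence(s) of z with (x - z)
  => ( x - z ) == 7
stmt 3: y := 1 - z  -- replace 0 occurrence(s) of y with (1 - z)
  => ( x - z ) == 7
stmt 2: y := y + z  -- replace 0 occurrence(s) of y with (y + z)
  => ( x - z ) == 7
stmt 1: x := x - y  -- replace 1 occurrence(s) of x with (x - y)
  => ( ( x - y ) - z ) == 7

Answer: ( ( x - y ) - z ) == 7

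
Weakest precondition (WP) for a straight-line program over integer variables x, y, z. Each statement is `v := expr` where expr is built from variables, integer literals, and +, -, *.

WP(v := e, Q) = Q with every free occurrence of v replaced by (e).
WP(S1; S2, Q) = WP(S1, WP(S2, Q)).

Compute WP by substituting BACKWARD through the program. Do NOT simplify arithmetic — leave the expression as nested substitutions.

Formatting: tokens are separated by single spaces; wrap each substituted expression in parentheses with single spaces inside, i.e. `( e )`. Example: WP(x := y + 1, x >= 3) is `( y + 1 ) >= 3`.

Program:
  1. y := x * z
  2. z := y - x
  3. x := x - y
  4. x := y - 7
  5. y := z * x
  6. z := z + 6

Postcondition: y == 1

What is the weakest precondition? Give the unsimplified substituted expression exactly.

Answer: ( ( ( x * z ) - x ) * ( ( x * z ) - 7 ) ) == 1

Derivation:
post: y == 1
stmt 6: z := z + 6  -- replace 0 occurrence(s) of z with (z + 6)
  => y == 1
stmt 5: y := z * x  -- replace 1 occurrence(s) of y with (z * x)
  => ( z * x ) == 1
stmt 4: x := y - 7  -- replace 1 occurrence(s) of x with (y - 7)
  => ( z * ( y - 7 ) ) == 1
stmt 3: x := x - y  -- replace 0 occurrence(s) of x with (x - y)
  => ( z * ( y - 7 ) ) == 1
stmt 2: z := y - x  -- replace 1 occurrence(s) of z with (y - x)
  => ( ( y - x ) * ( y - 7 ) ) == 1
stmt 1: y := x * z  -- replace 2 occurrence(s) of y with (x * z)
  => ( ( ( x * z ) - x ) * ( ( x * z ) - 7 ) ) == 1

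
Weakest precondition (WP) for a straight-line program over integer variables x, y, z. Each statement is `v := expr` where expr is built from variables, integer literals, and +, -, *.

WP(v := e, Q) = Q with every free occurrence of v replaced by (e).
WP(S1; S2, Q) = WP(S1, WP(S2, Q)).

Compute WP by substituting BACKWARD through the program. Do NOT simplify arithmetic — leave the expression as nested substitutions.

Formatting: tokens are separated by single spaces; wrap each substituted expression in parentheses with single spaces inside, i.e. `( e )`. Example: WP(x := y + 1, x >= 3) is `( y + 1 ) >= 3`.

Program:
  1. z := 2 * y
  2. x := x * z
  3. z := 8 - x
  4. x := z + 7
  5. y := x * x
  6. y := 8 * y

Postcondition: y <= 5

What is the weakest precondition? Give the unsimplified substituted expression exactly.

Answer: ( 8 * ( ( ( 8 - ( x * ( 2 * y ) ) ) + 7 ) * ( ( 8 - ( x * ( 2 * y ) ) ) + 7 ) ) ) <= 5

Derivation:
post: y <= 5
stmt 6: y := 8 * y  -- replace 1 occurrence(s) of y with (8 * y)
  => ( 8 * y ) <= 5
stmt 5: y := x * x  -- replace 1 occurrence(s) of y with (x * x)
  => ( 8 * ( x * x ) ) <= 5
stmt 4: x := z + 7  -- replace 2 occurrence(s) of x with (z + 7)
  => ( 8 * ( ( z + 7 ) * ( z + 7 ) ) ) <= 5
stmt 3: z := 8 - x  -- replace 2 occurrence(s) of z with (8 - x)
  => ( 8 * ( ( ( 8 - x ) + 7 ) * ( ( 8 - x ) + 7 ) ) ) <= 5
stmt 2: x := x * z  -- replace 2 occurrence(s) of x with (x * z)
  => ( 8 * ( ( ( 8 - ( x * z ) ) + 7 ) * ( ( 8 - ( x * z ) ) + 7 ) ) ) <= 5
stmt 1: z := 2 * y  -- replace 2 occurrence(s) of z with (2 * y)
  => ( 8 * ( ( ( 8 - ( x * ( 2 * y ) ) ) + 7 ) * ( ( 8 - ( x * ( 2 * y ) ) ) + 7 ) ) ) <= 5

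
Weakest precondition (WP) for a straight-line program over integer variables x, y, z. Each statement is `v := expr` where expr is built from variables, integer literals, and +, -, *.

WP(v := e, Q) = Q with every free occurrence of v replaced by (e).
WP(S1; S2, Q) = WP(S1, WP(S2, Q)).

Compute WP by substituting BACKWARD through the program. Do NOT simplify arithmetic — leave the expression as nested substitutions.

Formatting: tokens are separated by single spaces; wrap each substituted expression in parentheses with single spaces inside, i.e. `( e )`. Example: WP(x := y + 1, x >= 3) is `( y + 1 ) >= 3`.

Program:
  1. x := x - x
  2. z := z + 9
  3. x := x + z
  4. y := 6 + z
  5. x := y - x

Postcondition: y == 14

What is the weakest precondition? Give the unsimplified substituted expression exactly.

post: y == 14
stmt 5: x := y - x  -- replace 0 occurrence(s) of x with (y - x)
  => y == 14
stmt 4: y := 6 + z  -- replace 1 occurrence(s) of y with (6 + z)
  => ( 6 + z ) == 14
stmt 3: x := x + z  -- replace 0 occurrence(s) of x with (x + z)
  => ( 6 + z ) == 14
stmt 2: z := z + 9  -- replace 1 occurrence(s) of z with (z + 9)
  => ( 6 + ( z + 9 ) ) == 14
stmt 1: x := x - x  -- replace 0 occurrence(s) of x with (x - x)
  => ( 6 + ( z + 9 ) ) == 14

Answer: ( 6 + ( z + 9 ) ) == 14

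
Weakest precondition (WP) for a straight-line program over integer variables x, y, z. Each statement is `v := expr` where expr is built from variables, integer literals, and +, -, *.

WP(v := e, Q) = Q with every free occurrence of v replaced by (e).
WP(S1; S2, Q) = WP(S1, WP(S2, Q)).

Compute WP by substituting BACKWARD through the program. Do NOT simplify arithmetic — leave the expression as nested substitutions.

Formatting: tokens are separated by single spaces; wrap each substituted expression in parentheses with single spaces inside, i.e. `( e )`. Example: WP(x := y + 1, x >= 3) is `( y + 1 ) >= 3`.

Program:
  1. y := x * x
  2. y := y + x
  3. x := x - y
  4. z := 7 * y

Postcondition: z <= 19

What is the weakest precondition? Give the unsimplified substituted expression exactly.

Answer: ( 7 * ( ( x * x ) + x ) ) <= 19

Derivation:
post: z <= 19
stmt 4: z := 7 * y  -- replace 1 occurrence(s) of z with (7 * y)
  => ( 7 * y ) <= 19
stmt 3: x := x - y  -- replace 0 occurrence(s) of x with (x - y)
  => ( 7 * y ) <= 19
stmt 2: y := y + x  -- replace 1 occurrence(s) of y with (y + x)
  => ( 7 * ( y + x ) ) <= 19
stmt 1: y := x * x  -- replace 1 occurrence(s) of y with (x * x)
  => ( 7 * ( ( x * x ) + x ) ) <= 19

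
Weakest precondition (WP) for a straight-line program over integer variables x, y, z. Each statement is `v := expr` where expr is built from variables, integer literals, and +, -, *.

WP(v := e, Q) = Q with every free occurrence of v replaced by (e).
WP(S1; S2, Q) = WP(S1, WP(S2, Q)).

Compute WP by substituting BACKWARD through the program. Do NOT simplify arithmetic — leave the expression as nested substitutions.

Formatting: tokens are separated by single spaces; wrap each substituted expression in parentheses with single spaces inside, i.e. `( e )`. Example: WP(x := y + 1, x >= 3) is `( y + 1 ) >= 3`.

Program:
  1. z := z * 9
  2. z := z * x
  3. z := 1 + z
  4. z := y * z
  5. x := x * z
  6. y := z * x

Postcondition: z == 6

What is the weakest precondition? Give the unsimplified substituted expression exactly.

Answer: ( y * ( 1 + ( ( z * 9 ) * x ) ) ) == 6

Derivation:
post: z == 6
stmt 6: y := z * x  -- replace 0 occurrence(s) of y with (z * x)
  => z == 6
stmt 5: x := x * z  -- replace 0 occurrence(s) of x with (x * z)
  => z == 6
stmt 4: z := y * z  -- replace 1 occurrence(s) of z with (y * z)
  => ( y * z ) == 6
stmt 3: z := 1 + z  -- replace 1 occurrence(s) of z with (1 + z)
  => ( y * ( 1 + z ) ) == 6
stmt 2: z := z * x  -- replace 1 occurrence(s) of z with (z * x)
  => ( y * ( 1 + ( z * x ) ) ) == 6
stmt 1: z := z * 9  -- replace 1 occurrence(s) of z with (z * 9)
  => ( y * ( 1 + ( ( z * 9 ) * x ) ) ) == 6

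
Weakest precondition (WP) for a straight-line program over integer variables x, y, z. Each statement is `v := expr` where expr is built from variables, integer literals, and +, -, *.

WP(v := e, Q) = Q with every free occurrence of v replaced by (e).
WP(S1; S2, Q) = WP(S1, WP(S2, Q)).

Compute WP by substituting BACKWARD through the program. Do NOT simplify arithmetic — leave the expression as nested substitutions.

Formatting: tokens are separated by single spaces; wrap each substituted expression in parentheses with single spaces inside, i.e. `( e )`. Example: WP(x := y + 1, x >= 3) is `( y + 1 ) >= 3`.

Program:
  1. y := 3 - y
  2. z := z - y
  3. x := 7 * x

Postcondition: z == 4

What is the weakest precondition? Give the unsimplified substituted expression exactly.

post: z == 4
stmt 3: x := 7 * x  -- replace 0 occurrence(s) of x with (7 * x)
  => z == 4
stmt 2: z := z - y  -- replace 1 occurrence(s) of z with (z - y)
  => ( z - y ) == 4
stmt 1: y := 3 - y  -- replace 1 occurrence(s) of y with (3 - y)
  => ( z - ( 3 - y ) ) == 4

Answer: ( z - ( 3 - y ) ) == 4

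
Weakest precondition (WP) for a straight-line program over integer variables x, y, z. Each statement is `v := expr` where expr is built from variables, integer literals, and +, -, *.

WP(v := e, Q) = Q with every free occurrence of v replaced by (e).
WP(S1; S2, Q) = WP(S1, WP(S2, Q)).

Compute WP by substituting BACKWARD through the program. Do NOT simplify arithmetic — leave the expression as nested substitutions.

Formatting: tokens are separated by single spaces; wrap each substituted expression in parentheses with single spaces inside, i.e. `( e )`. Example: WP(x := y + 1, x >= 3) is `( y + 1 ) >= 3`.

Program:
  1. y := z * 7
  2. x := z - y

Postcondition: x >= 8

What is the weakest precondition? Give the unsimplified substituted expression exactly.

post: x >= 8
stmt 2: x := z - y  -- replace 1 occurrence(s) of x with (z - y)
  => ( z - y ) >= 8
stmt 1: y := z * 7  -- replace 1 occurrence(s) of y with (z * 7)
  => ( z - ( z * 7 ) ) >= 8

Answer: ( z - ( z * 7 ) ) >= 8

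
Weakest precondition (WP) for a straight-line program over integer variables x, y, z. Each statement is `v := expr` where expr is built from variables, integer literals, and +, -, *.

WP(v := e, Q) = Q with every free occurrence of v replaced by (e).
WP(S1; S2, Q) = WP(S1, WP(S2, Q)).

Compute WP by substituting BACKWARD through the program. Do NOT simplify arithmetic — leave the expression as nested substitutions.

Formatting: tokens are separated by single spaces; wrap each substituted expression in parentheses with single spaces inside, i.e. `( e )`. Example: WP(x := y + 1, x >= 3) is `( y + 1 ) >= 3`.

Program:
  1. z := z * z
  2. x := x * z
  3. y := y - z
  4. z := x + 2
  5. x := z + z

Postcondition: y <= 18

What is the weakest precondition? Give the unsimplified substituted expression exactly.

Answer: ( y - ( z * z ) ) <= 18

Derivation:
post: y <= 18
stmt 5: x := z + z  -- replace 0 occurrence(s) of x with (z + z)
  => y <= 18
stmt 4: z := x + 2  -- replace 0 occurrence(s) of z with (x + 2)
  => y <= 18
stmt 3: y := y - z  -- replace 1 occurrence(s) of y with (y - z)
  => ( y - z ) <= 18
stmt 2: x := x * z  -- replace 0 occurrence(s) of x with (x * z)
  => ( y - z ) <= 18
stmt 1: z := z * z  -- replace 1 occurrence(s) of z with (z * z)
  => ( y - ( z * z ) ) <= 18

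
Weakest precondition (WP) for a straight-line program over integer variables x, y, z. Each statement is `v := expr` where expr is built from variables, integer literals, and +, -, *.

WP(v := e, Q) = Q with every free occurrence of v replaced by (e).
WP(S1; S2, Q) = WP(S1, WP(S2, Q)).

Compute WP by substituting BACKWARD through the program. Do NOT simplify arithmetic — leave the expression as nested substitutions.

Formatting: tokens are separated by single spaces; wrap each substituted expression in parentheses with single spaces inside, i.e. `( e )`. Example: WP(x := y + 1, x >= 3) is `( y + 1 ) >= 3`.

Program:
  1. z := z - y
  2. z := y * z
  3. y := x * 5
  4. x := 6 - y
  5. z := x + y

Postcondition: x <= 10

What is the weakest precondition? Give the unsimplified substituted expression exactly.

Answer: ( 6 - ( x * 5 ) ) <= 10

Derivation:
post: x <= 10
stmt 5: z := x + y  -- replace 0 occurrence(s) of z with (x + y)
  => x <= 10
stmt 4: x := 6 - y  -- replace 1 occurrence(s) of x with (6 - y)
  => ( 6 - y ) <= 10
stmt 3: y := x * 5  -- replace 1 occurrence(s) of y with (x * 5)
  => ( 6 - ( x * 5 ) ) <= 10
stmt 2: z := y * z  -- replace 0 occurrence(s) of z with (y * z)
  => ( 6 - ( x * 5 ) ) <= 10
stmt 1: z := z - y  -- replace 0 occurrence(s) of z with (z - y)
  => ( 6 - ( x * 5 ) ) <= 10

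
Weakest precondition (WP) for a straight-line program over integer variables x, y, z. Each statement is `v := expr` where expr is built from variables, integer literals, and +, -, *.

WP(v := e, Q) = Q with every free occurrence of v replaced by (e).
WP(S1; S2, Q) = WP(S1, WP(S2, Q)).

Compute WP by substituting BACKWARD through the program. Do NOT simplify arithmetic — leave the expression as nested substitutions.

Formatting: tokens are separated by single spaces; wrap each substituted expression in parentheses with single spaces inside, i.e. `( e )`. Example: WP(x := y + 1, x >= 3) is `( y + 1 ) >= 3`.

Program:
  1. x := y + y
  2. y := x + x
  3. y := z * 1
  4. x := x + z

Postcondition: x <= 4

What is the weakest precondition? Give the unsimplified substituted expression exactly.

post: x <= 4
stmt 4: x := x + z  -- replace 1 occurrence(s) of x with (x + z)
  => ( x + z ) <= 4
stmt 3: y := z * 1  -- replace 0 occurrence(s) of y with (z * 1)
  => ( x + z ) <= 4
stmt 2: y := x + x  -- replace 0 occurrence(s) of y with (x + x)
  => ( x + z ) <= 4
stmt 1: x := y + y  -- replace 1 occurrence(s) of x with (y + y)
  => ( ( y + y ) + z ) <= 4

Answer: ( ( y + y ) + z ) <= 4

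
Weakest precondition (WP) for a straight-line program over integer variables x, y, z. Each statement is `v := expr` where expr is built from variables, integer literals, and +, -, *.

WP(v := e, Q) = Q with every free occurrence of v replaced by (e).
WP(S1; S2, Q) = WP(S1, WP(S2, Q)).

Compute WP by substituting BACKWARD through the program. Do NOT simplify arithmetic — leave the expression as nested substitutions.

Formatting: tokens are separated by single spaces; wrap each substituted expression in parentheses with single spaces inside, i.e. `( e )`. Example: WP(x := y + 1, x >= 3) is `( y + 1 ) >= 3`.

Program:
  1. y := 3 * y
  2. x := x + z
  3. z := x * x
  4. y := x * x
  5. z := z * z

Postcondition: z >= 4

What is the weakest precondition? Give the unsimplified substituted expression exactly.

post: z >= 4
stmt 5: z := z * z  -- replace 1 occurrence(s) of z with (z * z)
  => ( z * z ) >= 4
stmt 4: y := x * x  -- replace 0 occurrence(s) of y with (x * x)
  => ( z * z ) >= 4
stmt 3: z := x * x  -- replace 2 occurrence(s) of z with (x * x)
  => ( ( x * x ) * ( x * x ) ) >= 4
stmt 2: x := x + z  -- replace 4 occurrence(s) of x with (x + z)
  => ( ( ( x + z ) * ( x + z ) ) * ( ( x + z ) * ( x + z ) ) ) >= 4
stmt 1: y := 3 * y  -- replace 0 occurrence(s) of y with (3 * y)
  => ( ( ( x + z ) * ( x + z ) ) * ( ( x + z ) * ( x + z ) ) ) >= 4

Answer: ( ( ( x + z ) * ( x + z ) ) * ( ( x + z ) * ( x + z ) ) ) >= 4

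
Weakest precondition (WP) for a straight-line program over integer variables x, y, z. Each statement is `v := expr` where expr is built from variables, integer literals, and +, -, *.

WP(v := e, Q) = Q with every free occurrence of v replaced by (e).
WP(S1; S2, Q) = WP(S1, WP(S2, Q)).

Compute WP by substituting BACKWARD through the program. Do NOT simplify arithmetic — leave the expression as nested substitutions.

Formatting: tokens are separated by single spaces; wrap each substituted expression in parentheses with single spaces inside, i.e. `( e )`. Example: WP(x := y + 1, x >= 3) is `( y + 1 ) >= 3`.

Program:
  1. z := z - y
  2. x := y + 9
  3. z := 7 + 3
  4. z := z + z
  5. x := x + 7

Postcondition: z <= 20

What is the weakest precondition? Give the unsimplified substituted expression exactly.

post: z <= 20
stmt 5: x := x + 7  -- replace 0 occurrence(s) of x with (x + 7)
  => z <= 20
stmt 4: z := z + z  -- replace 1 occurrence(s) of z with (z + z)
  => ( z + z ) <= 20
stmt 3: z := 7 + 3  -- replace 2 occurrence(s) of z with (7 + 3)
  => ( ( 7 + 3 ) + ( 7 + 3 ) ) <= 20
stmt 2: x := y + 9  -- replace 0 occurrence(s) of x with (y + 9)
  => ( ( 7 + 3 ) + ( 7 + 3 ) ) <= 20
stmt 1: z := z - y  -- replace 0 occurrence(s) of z with (z - y)
  => ( ( 7 + 3 ) + ( 7 + 3 ) ) <= 20

Answer: ( ( 7 + 3 ) + ( 7 + 3 ) ) <= 20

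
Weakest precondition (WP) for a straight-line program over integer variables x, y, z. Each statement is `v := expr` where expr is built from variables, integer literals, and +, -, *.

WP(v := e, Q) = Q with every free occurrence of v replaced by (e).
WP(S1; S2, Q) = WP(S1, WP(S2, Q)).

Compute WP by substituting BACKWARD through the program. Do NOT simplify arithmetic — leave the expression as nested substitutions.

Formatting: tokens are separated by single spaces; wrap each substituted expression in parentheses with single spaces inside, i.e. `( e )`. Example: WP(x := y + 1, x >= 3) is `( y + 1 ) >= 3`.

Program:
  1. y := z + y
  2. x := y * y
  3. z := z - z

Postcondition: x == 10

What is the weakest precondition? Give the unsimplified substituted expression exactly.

Answer: ( ( z + y ) * ( z + y ) ) == 10

Derivation:
post: x == 10
stmt 3: z := z - z  -- replace 0 occurrence(s) of z with (z - z)
  => x == 10
stmt 2: x := y * y  -- replace 1 occurrence(s) of x with (y * y)
  => ( y * y ) == 10
stmt 1: y := z + y  -- replace 2 occurrence(s) of y with (z + y)
  => ( ( z + y ) * ( z + y ) ) == 10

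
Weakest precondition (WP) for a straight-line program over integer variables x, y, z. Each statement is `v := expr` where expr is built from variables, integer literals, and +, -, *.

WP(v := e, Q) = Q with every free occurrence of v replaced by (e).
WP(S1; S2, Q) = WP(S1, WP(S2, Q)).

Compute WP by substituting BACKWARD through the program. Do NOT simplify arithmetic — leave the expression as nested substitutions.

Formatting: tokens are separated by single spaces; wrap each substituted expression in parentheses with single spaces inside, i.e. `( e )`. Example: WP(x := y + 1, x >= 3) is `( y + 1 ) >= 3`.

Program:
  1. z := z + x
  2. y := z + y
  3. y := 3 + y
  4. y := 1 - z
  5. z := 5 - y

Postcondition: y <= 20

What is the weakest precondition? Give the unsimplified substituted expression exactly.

post: y <= 20
stmt 5: z := 5 - y  -- replace 0 occurrence(s) of z with (5 - y)
  => y <= 20
stmt 4: y := 1 - z  -- replace 1 occurrence(s) of y with (1 - z)
  => ( 1 - z ) <= 20
stmt 3: y := 3 + y  -- replace 0 occurrence(s) of y with (3 + y)
  => ( 1 - z ) <= 20
stmt 2: y := z + y  -- replace 0 occurrence(s) of y with (z + y)
  => ( 1 - z ) <= 20
stmt 1: z := z + x  -- replace 1 occurrence(s) of z with (z + x)
  => ( 1 - ( z + x ) ) <= 20

Answer: ( 1 - ( z + x ) ) <= 20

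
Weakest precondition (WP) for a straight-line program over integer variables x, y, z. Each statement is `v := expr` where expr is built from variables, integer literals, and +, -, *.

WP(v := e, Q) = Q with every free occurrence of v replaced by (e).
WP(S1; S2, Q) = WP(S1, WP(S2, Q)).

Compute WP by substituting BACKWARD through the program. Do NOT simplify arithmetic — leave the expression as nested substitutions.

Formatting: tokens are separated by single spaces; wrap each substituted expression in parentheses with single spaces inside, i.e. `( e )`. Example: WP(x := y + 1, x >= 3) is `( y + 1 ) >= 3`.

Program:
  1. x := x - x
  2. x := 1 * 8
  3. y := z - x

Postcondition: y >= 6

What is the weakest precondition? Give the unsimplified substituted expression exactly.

Answer: ( z - ( 1 * 8 ) ) >= 6

Derivation:
post: y >= 6
stmt 3: y := z - x  -- replace 1 occurrence(s) of y with (z - x)
  => ( z - x ) >= 6
stmt 2: x := 1 * 8  -- replace 1 occurrence(s) of x with (1 * 8)
  => ( z - ( 1 * 8 ) ) >= 6
stmt 1: x := x - x  -- replace 0 occurrence(s) of x with (x - x)
  => ( z - ( 1 * 8 ) ) >= 6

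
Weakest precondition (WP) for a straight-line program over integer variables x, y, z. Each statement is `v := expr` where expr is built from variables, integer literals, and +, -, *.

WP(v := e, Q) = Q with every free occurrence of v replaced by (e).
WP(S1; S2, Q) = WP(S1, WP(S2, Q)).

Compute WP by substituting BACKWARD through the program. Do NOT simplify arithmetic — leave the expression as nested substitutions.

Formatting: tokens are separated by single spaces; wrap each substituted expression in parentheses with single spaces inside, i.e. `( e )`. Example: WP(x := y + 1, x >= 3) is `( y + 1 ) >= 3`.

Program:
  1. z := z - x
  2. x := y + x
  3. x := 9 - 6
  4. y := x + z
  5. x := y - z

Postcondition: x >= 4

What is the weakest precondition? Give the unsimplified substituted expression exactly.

post: x >= 4
stmt 5: x := y - z  -- replace 1 occurrence(s) of x with (y - z)
  => ( y - z ) >= 4
stmt 4: y := x + z  -- replace 1 occurrence(s) of y with (x + z)
  => ( ( x + z ) - z ) >= 4
stmt 3: x := 9 - 6  -- replace 1 occurrence(s) of x with (9 - 6)
  => ( ( ( 9 - 6 ) + z ) - z ) >= 4
stmt 2: x := y + x  -- replace 0 occurrence(s) of x with (y + x)
  => ( ( ( 9 - 6 ) + z ) - z ) >= 4
stmt 1: z := z - x  -- replace 2 occurrence(s) of z with (z - x)
  => ( ( ( 9 - 6 ) + ( z - x ) ) - ( z - x ) ) >= 4

Answer: ( ( ( 9 - 6 ) + ( z - x ) ) - ( z - x ) ) >= 4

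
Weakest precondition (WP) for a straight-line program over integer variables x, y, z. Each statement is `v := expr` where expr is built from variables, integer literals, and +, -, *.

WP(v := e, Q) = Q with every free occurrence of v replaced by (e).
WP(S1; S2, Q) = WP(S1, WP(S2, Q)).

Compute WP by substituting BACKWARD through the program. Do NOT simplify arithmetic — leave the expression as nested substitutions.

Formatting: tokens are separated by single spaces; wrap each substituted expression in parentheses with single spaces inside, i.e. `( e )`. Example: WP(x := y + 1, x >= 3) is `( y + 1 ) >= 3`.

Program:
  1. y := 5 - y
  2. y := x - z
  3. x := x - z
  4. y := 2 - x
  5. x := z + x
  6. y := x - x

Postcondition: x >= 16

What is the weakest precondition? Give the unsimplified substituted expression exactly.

Answer: ( z + ( x - z ) ) >= 16

Derivation:
post: x >= 16
stmt 6: y := x - x  -- replace 0 occurrence(s) of y with (x - x)
  => x >= 16
stmt 5: x := z + x  -- replace 1 occurrence(s) of x with (z + x)
  => ( z + x ) >= 16
stmt 4: y := 2 - x  -- replace 0 occurrence(s) of y with (2 - x)
  => ( z + x ) >= 16
stmt 3: x := x - z  -- replace 1 occurrence(s) of x with (x - z)
  => ( z + ( x - z ) ) >= 16
stmt 2: y := x - z  -- replace 0 occurrence(s) of y with (x - z)
  => ( z + ( x - z ) ) >= 16
stmt 1: y := 5 - y  -- replace 0 occurrence(s) of y with (5 - y)
  => ( z + ( x - z ) ) >= 16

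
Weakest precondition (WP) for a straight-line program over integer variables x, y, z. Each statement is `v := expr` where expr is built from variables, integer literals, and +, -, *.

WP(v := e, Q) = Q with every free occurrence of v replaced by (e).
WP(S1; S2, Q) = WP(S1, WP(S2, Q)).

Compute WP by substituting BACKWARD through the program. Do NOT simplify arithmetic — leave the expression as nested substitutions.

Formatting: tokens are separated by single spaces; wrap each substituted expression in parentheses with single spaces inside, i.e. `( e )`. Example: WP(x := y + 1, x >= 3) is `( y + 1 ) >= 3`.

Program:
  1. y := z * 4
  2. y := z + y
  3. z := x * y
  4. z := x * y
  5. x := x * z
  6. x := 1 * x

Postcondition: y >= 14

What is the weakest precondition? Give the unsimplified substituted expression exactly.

post: y >= 14
stmt 6: x := 1 * x  -- replace 0 occurrence(s) of x with (1 * x)
  => y >= 14
stmt 5: x := x * z  -- replace 0 occurrence(s) of x with (x * z)
  => y >= 14
stmt 4: z := x * y  -- replace 0 occurrence(s) of z with (x * y)
  => y >= 14
stmt 3: z := x * y  -- replace 0 occurrence(s) of z with (x * y)
  => y >= 14
stmt 2: y := z + y  -- replace 1 occurrence(s) of y with (z + y)
  => ( z + y ) >= 14
stmt 1: y := z * 4  -- replace 1 occurrence(s) of y with (z * 4)
  => ( z + ( z * 4 ) ) >= 14

Answer: ( z + ( z * 4 ) ) >= 14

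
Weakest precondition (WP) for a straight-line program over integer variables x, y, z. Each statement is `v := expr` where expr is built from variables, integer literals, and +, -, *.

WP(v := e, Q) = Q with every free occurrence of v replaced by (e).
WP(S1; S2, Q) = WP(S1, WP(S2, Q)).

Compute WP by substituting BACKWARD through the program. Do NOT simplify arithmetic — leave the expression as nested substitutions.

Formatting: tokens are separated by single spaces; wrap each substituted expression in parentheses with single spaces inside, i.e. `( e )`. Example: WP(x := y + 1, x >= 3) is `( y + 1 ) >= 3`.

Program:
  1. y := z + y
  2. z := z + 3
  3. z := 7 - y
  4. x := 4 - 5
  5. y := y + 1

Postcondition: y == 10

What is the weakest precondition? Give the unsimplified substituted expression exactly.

Answer: ( ( z + y ) + 1 ) == 10

Derivation:
post: y == 10
stmt 5: y := y + 1  -- replace 1 occurrence(s) of y with (y + 1)
  => ( y + 1 ) == 10
stmt 4: x := 4 - 5  -- replace 0 occurrence(s) of x with (4 - 5)
  => ( y + 1 ) == 10
stmt 3: z := 7 - y  -- replace 0 occurrence(s) of z with (7 - y)
  => ( y + 1 ) == 10
stmt 2: z := z + 3  -- replace 0 occurrence(s) of z with (z + 3)
  => ( y + 1 ) == 10
stmt 1: y := z + y  -- replace 1 occurrence(s) of y with (z + y)
  => ( ( z + y ) + 1 ) == 10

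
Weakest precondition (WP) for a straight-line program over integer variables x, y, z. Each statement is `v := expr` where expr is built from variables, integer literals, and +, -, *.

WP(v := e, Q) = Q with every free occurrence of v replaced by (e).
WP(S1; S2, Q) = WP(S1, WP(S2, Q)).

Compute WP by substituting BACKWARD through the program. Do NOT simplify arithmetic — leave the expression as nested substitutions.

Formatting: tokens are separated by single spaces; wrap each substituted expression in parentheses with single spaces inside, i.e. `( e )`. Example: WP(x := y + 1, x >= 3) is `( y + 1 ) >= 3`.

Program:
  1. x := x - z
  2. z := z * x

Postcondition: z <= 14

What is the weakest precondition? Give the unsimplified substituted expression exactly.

Answer: ( z * ( x - z ) ) <= 14

Derivation:
post: z <= 14
stmt 2: z := z * x  -- replace 1 occurrence(s) of z with (z * x)
  => ( z * x ) <= 14
stmt 1: x := x - z  -- replace 1 occurrence(s) of x with (x - z)
  => ( z * ( x - z ) ) <= 14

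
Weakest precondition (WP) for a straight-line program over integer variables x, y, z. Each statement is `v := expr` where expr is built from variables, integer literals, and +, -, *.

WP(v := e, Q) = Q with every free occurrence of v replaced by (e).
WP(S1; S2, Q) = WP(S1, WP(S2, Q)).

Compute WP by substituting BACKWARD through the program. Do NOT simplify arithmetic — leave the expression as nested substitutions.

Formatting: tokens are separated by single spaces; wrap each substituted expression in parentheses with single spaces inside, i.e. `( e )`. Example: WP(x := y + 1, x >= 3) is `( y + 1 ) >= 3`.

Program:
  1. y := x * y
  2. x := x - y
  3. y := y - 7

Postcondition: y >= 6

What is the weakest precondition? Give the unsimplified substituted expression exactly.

post: y >= 6
stmt 3: y := y - 7  -- replace 1 occurrence(s) of y with (y - 7)
  => ( y - 7 ) >= 6
stmt 2: x := x - y  -- replace 0 occurrence(s) of x with (x - y)
  => ( y - 7 ) >= 6
stmt 1: y := x * y  -- replace 1 occurrence(s) of y with (x * y)
  => ( ( x * y ) - 7 ) >= 6

Answer: ( ( x * y ) - 7 ) >= 6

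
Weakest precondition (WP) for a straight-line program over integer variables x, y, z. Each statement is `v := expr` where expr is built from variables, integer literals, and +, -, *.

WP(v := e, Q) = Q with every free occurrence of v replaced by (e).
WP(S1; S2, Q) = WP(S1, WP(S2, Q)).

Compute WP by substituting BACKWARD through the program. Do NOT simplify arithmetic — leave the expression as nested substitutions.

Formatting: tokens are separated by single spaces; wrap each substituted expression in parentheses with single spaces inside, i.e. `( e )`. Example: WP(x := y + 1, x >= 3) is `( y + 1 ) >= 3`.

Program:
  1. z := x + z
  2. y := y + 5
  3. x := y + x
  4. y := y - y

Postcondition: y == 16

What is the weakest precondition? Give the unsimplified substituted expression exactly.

Answer: ( ( y + 5 ) - ( y + 5 ) ) == 16

Derivation:
post: y == 16
stmt 4: y := y - y  -- replace 1 occurrence(s) of y with (y - y)
  => ( y - y ) == 16
stmt 3: x := y + x  -- replace 0 occurrence(s) of x with (y + x)
  => ( y - y ) == 16
stmt 2: y := y + 5  -- replace 2 occurrence(s) of y with (y + 5)
  => ( ( y + 5 ) - ( y + 5 ) ) == 16
stmt 1: z := x + z  -- replace 0 occurrence(s) of z with (x + z)
  => ( ( y + 5 ) - ( y + 5 ) ) == 16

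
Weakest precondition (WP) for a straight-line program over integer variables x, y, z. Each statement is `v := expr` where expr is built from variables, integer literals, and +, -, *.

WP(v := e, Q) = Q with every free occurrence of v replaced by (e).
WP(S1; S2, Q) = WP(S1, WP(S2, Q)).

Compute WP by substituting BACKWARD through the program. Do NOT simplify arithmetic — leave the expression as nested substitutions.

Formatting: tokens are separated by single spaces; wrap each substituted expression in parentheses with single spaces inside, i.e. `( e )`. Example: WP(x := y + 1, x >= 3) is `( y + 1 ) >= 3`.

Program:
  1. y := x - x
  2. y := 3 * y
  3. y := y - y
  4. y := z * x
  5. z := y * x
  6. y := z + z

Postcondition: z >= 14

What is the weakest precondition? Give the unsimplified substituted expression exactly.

post: z >= 14
stmt 6: y := z + z  -- replace 0 occurrence(s) of y with (z + z)
  => z >= 14
stmt 5: z := y * x  -- replace 1 occurrence(s) of z with (y * x)
  => ( y * x ) >= 14
stmt 4: y := z * x  -- replace 1 occurrence(s) of y with (z * x)
  => ( ( z * x ) * x ) >= 14
stmt 3: y := y - y  -- replace 0 occurrence(s) of y with (y - y)
  => ( ( z * x ) * x ) >= 14
stmt 2: y := 3 * y  -- replace 0 occurrence(s) of y with (3 * y)
  => ( ( z * x ) * x ) >= 14
stmt 1: y := x - x  -- replace 0 occurrence(s) of y with (x - x)
  => ( ( z * x ) * x ) >= 14

Answer: ( ( z * x ) * x ) >= 14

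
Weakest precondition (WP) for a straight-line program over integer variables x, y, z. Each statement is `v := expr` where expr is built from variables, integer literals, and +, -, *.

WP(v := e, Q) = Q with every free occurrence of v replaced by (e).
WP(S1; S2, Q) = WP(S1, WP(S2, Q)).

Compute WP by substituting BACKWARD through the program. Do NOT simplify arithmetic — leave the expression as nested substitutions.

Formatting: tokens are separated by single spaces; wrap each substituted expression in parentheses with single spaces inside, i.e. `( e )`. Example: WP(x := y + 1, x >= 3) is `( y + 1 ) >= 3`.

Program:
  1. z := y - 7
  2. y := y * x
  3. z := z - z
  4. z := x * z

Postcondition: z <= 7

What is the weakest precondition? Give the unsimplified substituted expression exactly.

post: z <= 7
stmt 4: z := x * z  -- replace 1 occurrence(s) of z with (x * z)
  => ( x * z ) <= 7
stmt 3: z := z - z  -- replace 1 occurrence(s) of z with (z - z)
  => ( x * ( z - z ) ) <= 7
stmt 2: y := y * x  -- replace 0 occurrence(s) of y with (y * x)
  => ( x * ( z - z ) ) <= 7
stmt 1: z := y - 7  -- replace 2 occurrence(s) of z with (y - 7)
  => ( x * ( ( y - 7 ) - ( y - 7 ) ) ) <= 7

Answer: ( x * ( ( y - 7 ) - ( y - 7 ) ) ) <= 7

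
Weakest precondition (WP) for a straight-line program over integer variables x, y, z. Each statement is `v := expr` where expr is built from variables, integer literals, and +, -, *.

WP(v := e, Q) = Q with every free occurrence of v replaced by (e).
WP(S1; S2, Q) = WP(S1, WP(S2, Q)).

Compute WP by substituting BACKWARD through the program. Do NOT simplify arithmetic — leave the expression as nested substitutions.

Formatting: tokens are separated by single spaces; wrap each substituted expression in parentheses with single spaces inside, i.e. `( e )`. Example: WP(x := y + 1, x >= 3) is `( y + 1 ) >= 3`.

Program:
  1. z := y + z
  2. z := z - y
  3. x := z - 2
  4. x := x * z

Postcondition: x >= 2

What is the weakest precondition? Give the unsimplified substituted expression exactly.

post: x >= 2
stmt 4: x := x * z  -- replace 1 occurrence(s) of x with (x * z)
  => ( x * z ) >= 2
stmt 3: x := z - 2  -- replace 1 occurrence(s) of x with (z - 2)
  => ( ( z - 2 ) * z ) >= 2
stmt 2: z := z - y  -- replace 2 occurrence(s) of z with (z - y)
  => ( ( ( z - y ) - 2 ) * ( z - y ) ) >= 2
stmt 1: z := y + z  -- replace 2 occurrence(s) of z with (y + z)
  => ( ( ( ( y + z ) - y ) - 2 ) * ( ( y + z ) - y ) ) >= 2

Answer: ( ( ( ( y + z ) - y ) - 2 ) * ( ( y + z ) - y ) ) >= 2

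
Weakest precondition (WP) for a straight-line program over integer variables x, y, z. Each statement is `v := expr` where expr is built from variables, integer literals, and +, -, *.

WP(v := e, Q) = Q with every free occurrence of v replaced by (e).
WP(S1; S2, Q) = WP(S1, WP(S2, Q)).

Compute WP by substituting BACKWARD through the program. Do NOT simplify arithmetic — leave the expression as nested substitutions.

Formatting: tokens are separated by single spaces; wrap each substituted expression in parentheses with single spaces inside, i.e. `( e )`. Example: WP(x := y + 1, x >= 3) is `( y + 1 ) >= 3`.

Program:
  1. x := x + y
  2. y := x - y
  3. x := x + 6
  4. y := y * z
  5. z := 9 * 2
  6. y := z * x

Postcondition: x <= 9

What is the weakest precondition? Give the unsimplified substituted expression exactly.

post: x <= 9
stmt 6: y := z * x  -- replace 0 occurrence(s) of y with (z * x)
  => x <= 9
stmt 5: z := 9 * 2  -- replace 0 occurrence(s) of z with (9 * 2)
  => x <= 9
stmt 4: y := y * z  -- replace 0 occurrence(s) of y with (y * z)
  => x <= 9
stmt 3: x := x + 6  -- replace 1 occurrence(s) of x with (x + 6)
  => ( x + 6 ) <= 9
stmt 2: y := x - y  -- replace 0 occurrence(s) of y with (x - y)
  => ( x + 6 ) <= 9
stmt 1: x := x + y  -- replace 1 occurrence(s) of x with (x + y)
  => ( ( x + y ) + 6 ) <= 9

Answer: ( ( x + y ) + 6 ) <= 9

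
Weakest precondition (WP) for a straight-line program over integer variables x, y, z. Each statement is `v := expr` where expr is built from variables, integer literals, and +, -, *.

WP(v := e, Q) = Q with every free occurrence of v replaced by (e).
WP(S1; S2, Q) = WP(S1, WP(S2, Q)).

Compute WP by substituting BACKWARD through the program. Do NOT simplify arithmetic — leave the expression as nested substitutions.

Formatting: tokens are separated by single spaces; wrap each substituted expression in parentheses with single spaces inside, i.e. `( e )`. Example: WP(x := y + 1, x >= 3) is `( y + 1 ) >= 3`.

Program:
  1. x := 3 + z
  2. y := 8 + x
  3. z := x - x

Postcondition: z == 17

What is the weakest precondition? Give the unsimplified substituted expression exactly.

post: z == 17
stmt 3: z := x - x  -- replace 1 occurrence(s) of z with (x - x)
  => ( x - x ) == 17
stmt 2: y := 8 + x  -- replace 0 occurrence(s) of y with (8 + x)
  => ( x - x ) == 17
stmt 1: x := 3 + z  -- replace 2 occurrence(s) of x with (3 + z)
  => ( ( 3 + z ) - ( 3 + z ) ) == 17

Answer: ( ( 3 + z ) - ( 3 + z ) ) == 17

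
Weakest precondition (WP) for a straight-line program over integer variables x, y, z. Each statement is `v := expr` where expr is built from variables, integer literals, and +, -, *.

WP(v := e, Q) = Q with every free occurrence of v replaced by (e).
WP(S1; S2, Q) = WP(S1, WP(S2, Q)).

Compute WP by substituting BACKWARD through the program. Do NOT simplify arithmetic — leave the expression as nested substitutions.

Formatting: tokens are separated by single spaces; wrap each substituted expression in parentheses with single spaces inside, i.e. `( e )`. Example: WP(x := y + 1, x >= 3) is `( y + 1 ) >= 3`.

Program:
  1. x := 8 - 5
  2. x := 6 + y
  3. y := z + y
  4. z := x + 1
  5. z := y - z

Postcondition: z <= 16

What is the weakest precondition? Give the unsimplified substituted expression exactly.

post: z <= 16
stmt 5: z := y - z  -- replace 1 occurrence(s) of z with (y - z)
  => ( y - z ) <= 16
stmt 4: z := x + 1  -- replace 1 occurrence(s) of z with (x + 1)
  => ( y - ( x + 1 ) ) <= 16
stmt 3: y := z + y  -- replace 1 occurrence(s) of y with (z + y)
  => ( ( z + y ) - ( x + 1 ) ) <= 16
stmt 2: x := 6 + y  -- replace 1 occurrence(s) of x with (6 + y)
  => ( ( z + y ) - ( ( 6 + y ) + 1 ) ) <= 16
stmt 1: x := 8 - 5  -- replace 0 occurrence(s) of x with (8 - 5)
  => ( ( z + y ) - ( ( 6 + y ) + 1 ) ) <= 16

Answer: ( ( z + y ) - ( ( 6 + y ) + 1 ) ) <= 16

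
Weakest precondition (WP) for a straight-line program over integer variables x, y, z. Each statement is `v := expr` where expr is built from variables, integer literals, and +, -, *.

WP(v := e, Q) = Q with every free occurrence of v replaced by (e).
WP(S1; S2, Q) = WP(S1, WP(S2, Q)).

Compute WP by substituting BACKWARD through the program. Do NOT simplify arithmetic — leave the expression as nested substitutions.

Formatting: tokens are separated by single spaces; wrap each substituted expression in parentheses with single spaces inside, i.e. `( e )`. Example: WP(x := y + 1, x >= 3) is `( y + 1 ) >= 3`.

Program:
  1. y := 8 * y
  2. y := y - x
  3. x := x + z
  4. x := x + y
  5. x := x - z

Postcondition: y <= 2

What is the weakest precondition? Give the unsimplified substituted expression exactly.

post: y <= 2
stmt 5: x := x - z  -- replace 0 occurrence(s) of x with (x - z)
  => y <= 2
stmt 4: x := x + y  -- replace 0 occurrence(s) of x with (x + y)
  => y <= 2
stmt 3: x := x + z  -- replace 0 occurrence(s) of x with (x + z)
  => y <= 2
stmt 2: y := y - x  -- replace 1 occurrence(s) of y with (y - x)
  => ( y - x ) <= 2
stmt 1: y := 8 * y  -- replace 1 occurrence(s) of y with (8 * y)
  => ( ( 8 * y ) - x ) <= 2

Answer: ( ( 8 * y ) - x ) <= 2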